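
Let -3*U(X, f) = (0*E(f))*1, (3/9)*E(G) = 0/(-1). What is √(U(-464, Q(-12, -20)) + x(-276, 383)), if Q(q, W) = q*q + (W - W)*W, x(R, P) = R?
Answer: 2*I*√69 ≈ 16.613*I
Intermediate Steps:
E(G) = 0 (E(G) = 3*(0/(-1)) = 3*(0*(-1)) = 3*0 = 0)
Q(q, W) = q² (Q(q, W) = q² + 0*W = q² + 0 = q²)
U(X, f) = 0 (U(X, f) = -0*0/3 = -0 = -⅓*0 = 0)
√(U(-464, Q(-12, -20)) + x(-276, 383)) = √(0 - 276) = √(-276) = 2*I*√69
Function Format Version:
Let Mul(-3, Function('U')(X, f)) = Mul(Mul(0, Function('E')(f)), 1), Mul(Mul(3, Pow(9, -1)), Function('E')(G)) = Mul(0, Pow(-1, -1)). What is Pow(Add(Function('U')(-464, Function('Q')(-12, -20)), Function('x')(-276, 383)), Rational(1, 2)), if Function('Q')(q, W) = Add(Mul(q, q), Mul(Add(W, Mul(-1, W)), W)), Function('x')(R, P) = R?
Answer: Mul(2, I, Pow(69, Rational(1, 2))) ≈ Mul(16.613, I)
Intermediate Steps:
Function('E')(G) = 0 (Function('E')(G) = Mul(3, Mul(0, Pow(-1, -1))) = Mul(3, Mul(0, -1)) = Mul(3, 0) = 0)
Function('Q')(q, W) = Pow(q, 2) (Function('Q')(q, W) = Add(Pow(q, 2), Mul(0, W)) = Add(Pow(q, 2), 0) = Pow(q, 2))
Function('U')(X, f) = 0 (Function('U')(X, f) = Mul(Rational(-1, 3), Mul(Mul(0, 0), 1)) = Mul(Rational(-1, 3), Mul(0, 1)) = Mul(Rational(-1, 3), 0) = 0)
Pow(Add(Function('U')(-464, Function('Q')(-12, -20)), Function('x')(-276, 383)), Rational(1, 2)) = Pow(Add(0, -276), Rational(1, 2)) = Pow(-276, Rational(1, 2)) = Mul(2, I, Pow(69, Rational(1, 2)))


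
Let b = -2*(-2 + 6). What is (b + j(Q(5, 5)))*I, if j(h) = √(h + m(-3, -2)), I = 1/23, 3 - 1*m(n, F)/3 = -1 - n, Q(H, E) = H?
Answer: -8/23 + 2*√2/23 ≈ -0.22485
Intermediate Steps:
m(n, F) = 12 + 3*n (m(n, F) = 9 - 3*(-1 - n) = 9 + (3 + 3*n) = 12 + 3*n)
I = 1/23 ≈ 0.043478
j(h) = √(3 + h) (j(h) = √(h + (12 + 3*(-3))) = √(h + (12 - 9)) = √(h + 3) = √(3 + h))
b = -8 (b = -2*4 = -8)
(b + j(Q(5, 5)))*I = (-8 + √(3 + 5))*(1/23) = (-8 + √8)*(1/23) = (-8 + 2*√2)*(1/23) = -8/23 + 2*√2/23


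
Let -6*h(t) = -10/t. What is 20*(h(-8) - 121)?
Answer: -14545/6 ≈ -2424.2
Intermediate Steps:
h(t) = 5/(3*t) (h(t) = -(-5)/(3*t) = 5/(3*t))
20*(h(-8) - 121) = 20*((5/3)/(-8) - 121) = 20*((5/3)*(-⅛) - 121) = 20*(-5/24 - 121) = 20*(-2909/24) = -14545/6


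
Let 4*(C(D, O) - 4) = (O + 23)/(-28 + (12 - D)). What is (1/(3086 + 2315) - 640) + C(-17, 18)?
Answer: -13518699/21604 ≈ -625.75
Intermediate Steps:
C(D, O) = 4 + (23 + O)/(4*(-16 - D)) (C(D, O) = 4 + ((O + 23)/(-28 + (12 - D)))/4 = 4 + ((23 + O)/(-16 - D))/4 = 4 + (23 + O)/(4*(-16 - D)))
(1/(3086 + 2315) - 640) + C(-17, 18) = (1/(3086 + 2315) - 640) + (233 - 1*18 + 16*(-17))/(4*(16 - 17)) = (1/5401 - 640) + (1/4)*(233 - 18 - 272)/(-1) = (1/5401 - 640) + (1/4)*(-1)*(-57) = -3456639/5401 + 57/4 = -13518699/21604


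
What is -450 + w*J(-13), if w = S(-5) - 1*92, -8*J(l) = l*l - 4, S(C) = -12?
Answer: 1695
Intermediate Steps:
J(l) = ½ - l²/8 (J(l) = -(l*l - 4)/8 = -(l² - 4)/8 = -(-4 + l²)/8 = ½ - l²/8)
w = -104 (w = -12 - 1*92 = -12 - 92 = -104)
-450 + w*J(-13) = -450 - 104*(½ - ⅛*(-13)²) = -450 - 104*(½ - ⅛*169) = -450 - 104*(½ - 169/8) = -450 - 104*(-165/8) = -450 + 2145 = 1695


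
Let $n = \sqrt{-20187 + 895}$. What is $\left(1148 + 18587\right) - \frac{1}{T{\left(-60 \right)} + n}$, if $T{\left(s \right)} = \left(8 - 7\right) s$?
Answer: $\frac{112943420}{5723} + \frac{i \sqrt{4823}}{11446} \approx 19735.0 + 0.0060674 i$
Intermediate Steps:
$T{\left(s \right)} = s$ ($T{\left(s \right)} = 1 s = s$)
$n = 2 i \sqrt{4823}$ ($n = \sqrt{-19292} = 2 i \sqrt{4823} \approx 138.9 i$)
$\left(1148 + 18587\right) - \frac{1}{T{\left(-60 \right)} + n} = \left(1148 + 18587\right) - \frac{1}{-60 + 2 i \sqrt{4823}} = 19735 - \frac{1}{-60 + 2 i \sqrt{4823}}$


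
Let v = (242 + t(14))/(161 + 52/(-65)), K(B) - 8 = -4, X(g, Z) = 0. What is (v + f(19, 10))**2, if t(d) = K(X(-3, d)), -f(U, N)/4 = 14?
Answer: 211469764/71289 ≈ 2966.4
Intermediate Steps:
f(U, N) = -56 (f(U, N) = -4*14 = -56)
K(B) = 4 (K(B) = 8 - 4 = 4)
t(d) = 4
v = 410/267 (v = (242 + 4)/(161 + 52/(-65)) = 246/(161 + 52*(-1/65)) = 246/(161 - 4/5) = 246/(801/5) = 246*(5/801) = 410/267 ≈ 1.5356)
(v + f(19, 10))**2 = (410/267 - 56)**2 = (-14542/267)**2 = 211469764/71289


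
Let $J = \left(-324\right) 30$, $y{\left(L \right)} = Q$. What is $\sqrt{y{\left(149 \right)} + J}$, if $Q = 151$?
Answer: $i \sqrt{9569} \approx 97.821 i$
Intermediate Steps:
$y{\left(L \right)} = 151$
$J = -9720$
$\sqrt{y{\left(149 \right)} + J} = \sqrt{151 - 9720} = \sqrt{-9569} = i \sqrt{9569}$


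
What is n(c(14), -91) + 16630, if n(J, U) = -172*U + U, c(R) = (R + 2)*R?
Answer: 32191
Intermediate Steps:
c(R) = R*(2 + R) (c(R) = (2 + R)*R = R*(2 + R))
n(J, U) = -171*U
n(c(14), -91) + 16630 = -171*(-91) + 16630 = 15561 + 16630 = 32191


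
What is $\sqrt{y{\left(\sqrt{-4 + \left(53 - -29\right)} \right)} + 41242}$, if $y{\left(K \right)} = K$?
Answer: $\sqrt{41242 + \sqrt{78}} \approx 203.1$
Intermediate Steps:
$\sqrt{y{\left(\sqrt{-4 + \left(53 - -29\right)} \right)} + 41242} = \sqrt{\sqrt{-4 + \left(53 - -29\right)} + 41242} = \sqrt{\sqrt{-4 + \left(53 + 29\right)} + 41242} = \sqrt{\sqrt{-4 + 82} + 41242} = \sqrt{\sqrt{78} + 41242} = \sqrt{41242 + \sqrt{78}}$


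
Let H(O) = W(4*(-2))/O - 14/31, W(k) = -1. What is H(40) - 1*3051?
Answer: -3783831/1240 ≈ -3051.5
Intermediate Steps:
H(O) = -14/31 - 1/O (H(O) = -1/O - 14/31 = -14/31 - 1/O)
H(40) - 1*3051 = (-14/31 - 1/40) - 1*3051 = (-14/31 - 1*1/40) - 3051 = (-14/31 - 1/40) - 3051 = -591/1240 - 3051 = -3783831/1240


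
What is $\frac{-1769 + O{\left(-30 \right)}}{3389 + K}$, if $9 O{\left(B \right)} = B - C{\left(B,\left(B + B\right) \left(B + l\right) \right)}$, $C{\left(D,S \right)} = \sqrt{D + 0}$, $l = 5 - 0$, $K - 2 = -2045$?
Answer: $- \frac{5317}{4038} - \frac{i \sqrt{30}}{12114} \approx -1.3167 - 0.00045214 i$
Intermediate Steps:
$K = -2043$ ($K = 2 - 2045 = -2043$)
$l = 5$ ($l = 5 + 0 = 5$)
$C{\left(D,S \right)} = \sqrt{D}$
$O{\left(B \right)} = - \frac{\sqrt{B}}{9} + \frac{B}{9}$ ($O{\left(B \right)} = \frac{B - \sqrt{B}}{9} = - \frac{\sqrt{B}}{9} + \frac{B}{9}$)
$\frac{-1769 + O{\left(-30 \right)}}{3389 + K} = \frac{-1769 + \left(- \frac{\sqrt{-30}}{9} + \frac{1}{9} \left(-30\right)\right)}{3389 - 2043} = \frac{-1769 - \left(\frac{10}{3} + \frac{i \sqrt{30}}{9}\right)}{1346} = \left(-1769 - \left(\frac{10}{3} + \frac{i \sqrt{30}}{9}\right)\right) \frac{1}{1346} = \left(- \frac{5317}{3} - \frac{i \sqrt{30}}{9}\right) \frac{1}{1346} = - \frac{5317}{4038} - \frac{i \sqrt{30}}{12114}$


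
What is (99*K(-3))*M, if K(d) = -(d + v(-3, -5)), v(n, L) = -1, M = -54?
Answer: -21384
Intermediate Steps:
K(d) = 1 - d (K(d) = -(d - 1) = -(-1 + d) = 1 - d)
(99*K(-3))*M = (99*(1 - 1*(-3)))*(-54) = (99*(1 + 3))*(-54) = (99*4)*(-54) = 396*(-54) = -21384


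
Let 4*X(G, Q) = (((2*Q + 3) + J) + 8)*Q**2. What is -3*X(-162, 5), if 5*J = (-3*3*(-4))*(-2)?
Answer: -495/4 ≈ -123.75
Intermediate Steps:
J = -72/5 (J = ((-3*3*(-4))*(-2))/5 = (-9*(-4)*(-2))/5 = (36*(-2))/5 = (1/5)*(-72) = -72/5 ≈ -14.400)
X(G, Q) = Q**2*(-17/5 + 2*Q)/4 (X(G, Q) = ((((2*Q + 3) - 72/5) + 8)*Q**2)/4 = ((((3 + 2*Q) - 72/5) + 8)*Q**2)/4 = (((-57/5 + 2*Q) + 8)*Q**2)/4 = ((-17/5 + 2*Q)*Q**2)/4 = (Q**2*(-17/5 + 2*Q))/4 = Q**2*(-17/5 + 2*Q)/4)
-3*X(-162, 5) = -3*5**2*(-17 + 10*5)/20 = -3*25*(-17 + 50)/20 = -3*25*33/20 = -3*165/4 = -495/4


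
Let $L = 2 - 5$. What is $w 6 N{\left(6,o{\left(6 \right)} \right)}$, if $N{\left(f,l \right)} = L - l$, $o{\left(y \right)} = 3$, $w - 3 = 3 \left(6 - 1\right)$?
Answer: $-648$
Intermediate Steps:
$w = 18$ ($w = 3 + 3 \left(6 - 1\right) = 3 + 3 \cdot 5 = 3 + 15 = 18$)
$L = -3$ ($L = 2 - 5 = -3$)
$N{\left(f,l \right)} = -3 - l$
$w 6 N{\left(6,o{\left(6 \right)} \right)} = 18 \cdot 6 \left(-3 - 3\right) = 108 \left(-3 - 3\right) = 108 \left(-6\right) = -648$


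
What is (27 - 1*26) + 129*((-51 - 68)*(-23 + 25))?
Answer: -30701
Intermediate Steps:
(27 - 1*26) + 129*((-51 - 68)*(-23 + 25)) = (27 - 26) + 129*(-119*2) = 1 + 129*(-238) = 1 - 30702 = -30701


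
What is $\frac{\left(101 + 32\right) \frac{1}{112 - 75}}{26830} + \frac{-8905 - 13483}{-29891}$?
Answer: $\frac{22228766983}{29673094610} \approx 0.74912$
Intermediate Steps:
$\frac{\left(101 + 32\right) \frac{1}{112 - 75}}{26830} + \frac{-8905 - 13483}{-29891} = \frac{133}{37} \cdot \frac{1}{26830} - - \frac{22388}{29891} = 133 \cdot \frac{1}{37} \cdot \frac{1}{26830} + \frac{22388}{29891} = \frac{133}{37} \cdot \frac{1}{26830} + \frac{22388}{29891} = \frac{133}{992710} + \frac{22388}{29891} = \frac{22228766983}{29673094610}$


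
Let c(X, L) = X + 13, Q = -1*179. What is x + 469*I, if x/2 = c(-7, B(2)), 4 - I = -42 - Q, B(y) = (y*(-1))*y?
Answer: -62365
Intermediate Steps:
B(y) = -y**2 (B(y) = (-y)*y = -y**2)
Q = -179
I = -133 (I = 4 - (-42 - 1*(-179)) = 4 - (-42 + 179) = 4 - 1*137 = 4 - 137 = -133)
c(X, L) = 13 + X
x = 12 (x = 2*(13 - 7) = 2*6 = 12)
x + 469*I = 12 + 469*(-133) = 12 - 62377 = -62365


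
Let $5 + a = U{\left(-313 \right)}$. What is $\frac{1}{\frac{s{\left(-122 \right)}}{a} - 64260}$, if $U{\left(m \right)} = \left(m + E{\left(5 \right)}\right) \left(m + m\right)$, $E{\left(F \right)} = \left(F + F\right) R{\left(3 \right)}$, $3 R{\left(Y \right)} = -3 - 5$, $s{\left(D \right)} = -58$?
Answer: $- \frac{637879}{40990104714} \approx -1.5562 \cdot 10^{-5}$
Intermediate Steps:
$R{\left(Y \right)} = - \frac{8}{3}$ ($R{\left(Y \right)} = \frac{-3 - 5}{3} = \frac{1}{3} \left(-8\right) = - \frac{8}{3}$)
$E{\left(F \right)} = - \frac{16 F}{3}$ ($E{\left(F \right)} = \left(F + F\right) \left(- \frac{8}{3}\right) = 2 F \left(- \frac{8}{3}\right) = - \frac{16 F}{3}$)
$U{\left(m \right)} = 2 m \left(- \frac{80}{3} + m\right)$ ($U{\left(m \right)} = \left(m - \frac{80}{3}\right) \left(m + m\right) = \left(m - \frac{80}{3}\right) 2 m = \left(- \frac{80}{3} + m\right) 2 m = 2 m \left(- \frac{80}{3} + m\right)$)
$a = \frac{637879}{3}$ ($a = -5 + \frac{2}{3} \left(-313\right) \left(-80 + 3 \left(-313\right)\right) = -5 + \frac{2}{3} \left(-313\right) \left(-80 - 939\right) = -5 + \frac{2}{3} \left(-313\right) \left(-1019\right) = -5 + \frac{637894}{3} = \frac{637879}{3} \approx 2.1263 \cdot 10^{5}$)
$\frac{1}{\frac{s{\left(-122 \right)}}{a} - 64260} = \frac{1}{- \frac{58}{\frac{637879}{3}} - 64260} = \frac{1}{\left(-58\right) \frac{3}{637879} - 64260} = \frac{1}{- \frac{174}{637879} - 64260} = \frac{1}{- \frac{40990104714}{637879}} = - \frac{637879}{40990104714}$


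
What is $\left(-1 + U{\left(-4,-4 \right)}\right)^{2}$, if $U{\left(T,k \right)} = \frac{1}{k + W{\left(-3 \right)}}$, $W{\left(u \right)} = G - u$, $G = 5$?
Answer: $\frac{9}{16} \approx 0.5625$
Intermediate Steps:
$W{\left(u \right)} = 5 - u$
$U{\left(T,k \right)} = \frac{1}{8 + k}$ ($U{\left(T,k \right)} = \frac{1}{k + \left(5 - -3\right)} = \frac{1}{k + \left(5 + 3\right)} = \frac{1}{k + 8} = \frac{1}{8 + k}$)
$\left(-1 + U{\left(-4,-4 \right)}\right)^{2} = \left(-1 + \frac{1}{8 - 4}\right)^{2} = \left(-1 + \frac{1}{4}\right)^{2} = \left(- \frac{3}{4}\right)^{2} = \frac{9}{16}$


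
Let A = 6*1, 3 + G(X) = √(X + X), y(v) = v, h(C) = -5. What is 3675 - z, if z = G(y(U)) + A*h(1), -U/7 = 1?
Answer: 3708 - I*√14 ≈ 3708.0 - 3.7417*I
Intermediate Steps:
U = -7 (U = -7*1 = -7)
G(X) = -3 + √2*√X (G(X) = -3 + √(X + X) = -3 + √(2*X) = -3 + √2*√X)
A = 6
z = -33 + I*√14 (z = (-3 + √2*√(-7)) + 6*(-5) = (-3 + √2*(I*√7)) - 30 = (-3 + I*√14) - 30 = -33 + I*√14 ≈ -33.0 + 3.7417*I)
3675 - z = 3675 - (-33 + I*√14) = 3675 + (33 - I*√14) = 3708 - I*√14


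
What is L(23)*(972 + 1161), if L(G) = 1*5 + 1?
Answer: 12798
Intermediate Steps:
L(G) = 6 (L(G) = 5 + 1 = 6)
L(23)*(972 + 1161) = 6*(972 + 1161) = 6*2133 = 12798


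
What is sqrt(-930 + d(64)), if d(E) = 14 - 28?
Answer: 4*I*sqrt(59) ≈ 30.725*I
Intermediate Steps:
d(E) = -14
sqrt(-930 + d(64)) = sqrt(-930 - 14) = sqrt(-944) = 4*I*sqrt(59)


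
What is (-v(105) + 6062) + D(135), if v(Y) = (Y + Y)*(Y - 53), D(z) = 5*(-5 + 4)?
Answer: -4863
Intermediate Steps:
D(z) = -5 (D(z) = 5*(-1) = -5)
v(Y) = 2*Y*(-53 + Y) (v(Y) = (2*Y)*(-53 + Y) = 2*Y*(-53 + Y))
(-v(105) + 6062) + D(135) = (-2*105*(-53 + 105) + 6062) - 5 = (-2*105*52 + 6062) - 5 = (-1*10920 + 6062) - 5 = (-10920 + 6062) - 5 = -4858 - 5 = -4863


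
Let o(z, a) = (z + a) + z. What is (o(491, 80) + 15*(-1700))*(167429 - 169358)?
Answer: 47140902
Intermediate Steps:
o(z, a) = a + 2*z (o(z, a) = (a + z) + z = a + 2*z)
(o(491, 80) + 15*(-1700))*(167429 - 169358) = ((80 + 2*491) + 15*(-1700))*(167429 - 169358) = ((80 + 982) - 25500)*(-1929) = (1062 - 25500)*(-1929) = -24438*(-1929) = 47140902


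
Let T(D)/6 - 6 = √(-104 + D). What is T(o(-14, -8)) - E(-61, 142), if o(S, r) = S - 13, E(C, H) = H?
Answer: -106 + 6*I*√131 ≈ -106.0 + 68.673*I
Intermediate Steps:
o(S, r) = -13 + S
T(D) = 36 + 6*√(-104 + D)
T(o(-14, -8)) - E(-61, 142) = (36 + 6*√(-104 + (-13 - 14))) - 1*142 = (36 + 6*√(-104 - 27)) - 142 = (36 + 6*√(-131)) - 142 = (36 + 6*(I*√131)) - 142 = (36 + 6*I*√131) - 142 = -106 + 6*I*√131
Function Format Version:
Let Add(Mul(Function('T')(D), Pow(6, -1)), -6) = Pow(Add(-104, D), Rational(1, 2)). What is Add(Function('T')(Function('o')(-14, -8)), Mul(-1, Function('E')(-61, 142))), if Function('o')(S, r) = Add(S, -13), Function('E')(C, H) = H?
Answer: Add(-106, Mul(6, I, Pow(131, Rational(1, 2)))) ≈ Add(-106.00, Mul(68.673, I))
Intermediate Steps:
Function('o')(S, r) = Add(-13, S)
Function('T')(D) = Add(36, Mul(6, Pow(Add(-104, D), Rational(1, 2))))
Add(Function('T')(Function('o')(-14, -8)), Mul(-1, Function('E')(-61, 142))) = Add(Add(36, Mul(6, Pow(Add(-104, Add(-13, -14)), Rational(1, 2)))), Mul(-1, 142)) = Add(Add(36, Mul(6, Pow(Add(-104, -27), Rational(1, 2)))), -142) = Add(Add(36, Mul(6, Pow(-131, Rational(1, 2)))), -142) = Add(Add(36, Mul(6, Mul(I, Pow(131, Rational(1, 2))))), -142) = Add(Add(36, Mul(6, I, Pow(131, Rational(1, 2)))), -142) = Add(-106, Mul(6, I, Pow(131, Rational(1, 2))))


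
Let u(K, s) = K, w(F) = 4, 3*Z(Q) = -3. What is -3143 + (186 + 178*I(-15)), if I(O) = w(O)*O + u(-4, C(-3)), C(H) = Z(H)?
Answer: -14349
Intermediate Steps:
Z(Q) = -1 (Z(Q) = (1/3)*(-3) = -1)
C(H) = -1
I(O) = -4 + 4*O (I(O) = 4*O - 4 = -4 + 4*O)
-3143 + (186 + 178*I(-15)) = -3143 + (186 + 178*(-4 + 4*(-15))) = -3143 + (186 + 178*(-4 - 60)) = -3143 + (186 + 178*(-64)) = -3143 + (186 - 11392) = -3143 - 11206 = -14349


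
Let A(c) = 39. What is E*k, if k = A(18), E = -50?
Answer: -1950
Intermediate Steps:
k = 39
E*k = -50*39 = -1950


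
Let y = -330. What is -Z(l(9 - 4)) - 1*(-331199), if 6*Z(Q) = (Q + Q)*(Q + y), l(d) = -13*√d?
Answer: 992752/3 - 1430*√5 ≈ 3.2772e+5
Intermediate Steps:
Z(Q) = Q*(-330 + Q)/3 (Z(Q) = ((Q + Q)*(Q - 330))/6 = ((2*Q)*(-330 + Q))/6 = (2*Q*(-330 + Q))/6 = Q*(-330 + Q)/3)
-Z(l(9 - 4)) - 1*(-331199) = -(-13*√(9 - 4))*(-330 - 13*√(9 - 4))/3 - 1*(-331199) = -(-13*√5)*(-330 - 13*√5)/3 + 331199 = -(-13)*√5*(-330 - 13*√5)/3 + 331199 = 13*√5*(-330 - 13*√5)/3 + 331199 = 331199 + 13*√5*(-330 - 13*√5)/3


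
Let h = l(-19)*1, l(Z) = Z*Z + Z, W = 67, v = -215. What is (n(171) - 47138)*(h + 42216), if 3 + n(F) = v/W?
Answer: -134426337396/67 ≈ -2.0064e+9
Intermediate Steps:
n(F) = -416/67 (n(F) = -3 - 215/67 = -416/67)
l(Z) = Z + Z² (l(Z) = Z² + Z = Z + Z²)
h = 342 (h = -19*(1 - 19)*1 = -19*(-18)*1 = 342*1 = 342)
(n(171) - 47138)*(h + 42216) = (-416/67 - 47138)*(342 + 42216) = -3158662/67*42558 = -134426337396/67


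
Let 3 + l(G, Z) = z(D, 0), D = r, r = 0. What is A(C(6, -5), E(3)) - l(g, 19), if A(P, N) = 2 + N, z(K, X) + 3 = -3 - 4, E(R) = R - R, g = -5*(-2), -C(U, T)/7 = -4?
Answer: 15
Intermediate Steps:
C(U, T) = 28 (C(U, T) = -7*(-4) = 28)
g = 10
D = 0
E(R) = 0
z(K, X) = -10 (z(K, X) = -3 + (-3 - 4) = -3 - 7 = -10)
l(G, Z) = -13 (l(G, Z) = -3 - 10 = -13)
A(C(6, -5), E(3)) - l(g, 19) = (2 + 0) - 1*(-13) = 2 + 13 = 15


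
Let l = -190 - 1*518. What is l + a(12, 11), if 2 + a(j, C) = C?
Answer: -699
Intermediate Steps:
a(j, C) = -2 + C
l = -708 (l = -190 - 518 = -708)
l + a(12, 11) = -708 + (-2 + 11) = -708 + 9 = -699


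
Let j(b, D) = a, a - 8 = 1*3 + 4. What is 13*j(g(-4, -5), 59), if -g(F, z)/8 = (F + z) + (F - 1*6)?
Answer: 195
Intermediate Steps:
g(F, z) = 48 - 16*F - 8*z (g(F, z) = -8*((F + z) + (F - 1*6)) = -8*((F + z) + (F - 6)) = -8*((F + z) + (-6 + F)) = -8*(-6 + z + 2*F) = 48 - 16*F - 8*z)
a = 15 (a = 8 + (1*3 + 4) = 8 + (3 + 4) = 8 + 7 = 15)
j(b, D) = 15
13*j(g(-4, -5), 59) = 13*15 = 195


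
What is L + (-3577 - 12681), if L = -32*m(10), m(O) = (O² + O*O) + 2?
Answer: -22722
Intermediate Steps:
m(O) = 2 + 2*O² (m(O) = (O² + O²) + 2 = 2*O² + 2 = 2 + 2*O²)
L = -6464 (L = -32*(2 + 2*10²) = -32*(2 + 2*100) = -32*(2 + 200) = -32*202 = -6464)
L + (-3577 - 12681) = -6464 + (-3577 - 12681) = -6464 - 16258 = -22722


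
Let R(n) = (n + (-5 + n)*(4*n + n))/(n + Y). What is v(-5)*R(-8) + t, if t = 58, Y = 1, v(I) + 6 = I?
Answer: 6038/7 ≈ 862.57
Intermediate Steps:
v(I) = -6 + I
R(n) = (n + 5*n*(-5 + n))/(1 + n) (R(n) = (n + (-5 + n)*(4*n + n))/(n + 1) = (n + (-5 + n)*(5*n))/(1 + n) = (n + 5*n*(-5 + n))/(1 + n))
v(-5)*R(-8) + t = (-6 - 5)*(-8*(-24 + 5*(-8))/(1 - 8)) + 58 = -(-88)*(-24 - 40)/(-7) + 58 = -(-88)*(-1)*(-64)/7 + 58 = -11*(-512/7) + 58 = 5632/7 + 58 = 6038/7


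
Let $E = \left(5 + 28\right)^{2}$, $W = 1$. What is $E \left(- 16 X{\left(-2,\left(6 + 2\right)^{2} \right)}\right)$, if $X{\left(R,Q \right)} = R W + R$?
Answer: $69696$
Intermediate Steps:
$X{\left(R,Q \right)} = 2 R$ ($X{\left(R,Q \right)} = R 1 + R = R + R = 2 R$)
$E = 1089$ ($E = 33^{2} = 1089$)
$E \left(- 16 X{\left(-2,\left(6 + 2\right)^{2} \right)}\right) = 1089 \left(- 16 \cdot 2 \left(-2\right)\right) = 1089 \left(\left(-16\right) \left(-4\right)\right) = 1089 \cdot 64 = 69696$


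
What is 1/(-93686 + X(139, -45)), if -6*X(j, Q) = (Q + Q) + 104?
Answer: -3/281065 ≈ -1.0674e-5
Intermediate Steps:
X(j, Q) = -52/3 - Q/3 (X(j, Q) = -((Q + Q) + 104)/6 = -(2*Q + 104)/6 = -(104 + 2*Q)/6 = -52/3 - Q/3)
1/(-93686 + X(139, -45)) = 1/(-93686 + (-52/3 - ⅓*(-45))) = 1/(-93686 + (-52/3 + 15)) = 1/(-93686 - 7/3) = 1/(-281065/3) = -3/281065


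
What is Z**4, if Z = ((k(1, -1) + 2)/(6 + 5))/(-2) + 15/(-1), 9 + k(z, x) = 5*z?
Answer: 723394816/14641 ≈ 49409.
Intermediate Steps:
k(z, x) = -9 + 5*z
Z = -164/11 (Z = (((-9 + 5*1) + 2)/(6 + 5))/(-2) + 15/(-1) = (((-9 + 5) + 2)/11)*(-1/2) + 15*(-1) = ((-4 + 2)*(1/11))*(-1/2) - 15 = -2*1/11*(-1/2) - 15 = -2/11*(-1/2) - 15 = 1/11 - 15 = -164/11 ≈ -14.909)
Z**4 = (-164/11)**4 = 723394816/14641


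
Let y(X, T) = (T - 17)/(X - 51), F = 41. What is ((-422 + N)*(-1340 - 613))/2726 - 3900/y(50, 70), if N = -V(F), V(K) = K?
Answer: 58556067/144478 ≈ 405.29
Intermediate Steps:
y(X, T) = (-17 + T)/(-51 + X)
N = -41 (N = -1*41 = -41)
((-422 + N)*(-1340 - 613))/2726 - 3900/y(50, 70) = ((-422 - 41)*(-1340 - 613))/2726 - 3900*(-51 + 50)/(-17 + 70) = -463*(-1953)*(1/2726) - 3900/(53/(-1)) = 904239*(1/2726) - 3900/((-1*53)) = 904239/2726 - 3900/(-53) = 904239/2726 - 3900*(-1/53) = 904239/2726 + 3900/53 = 58556067/144478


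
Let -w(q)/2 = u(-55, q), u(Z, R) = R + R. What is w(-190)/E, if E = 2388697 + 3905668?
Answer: 152/1258873 ≈ 0.00012074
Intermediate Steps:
u(Z, R) = 2*R
w(q) = -4*q
E = 6294365
w(-190)/E = -4*(-190)/6294365 = 760*(1/6294365) = 152/1258873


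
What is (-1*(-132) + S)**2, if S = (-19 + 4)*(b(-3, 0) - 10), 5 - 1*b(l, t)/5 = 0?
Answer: 8649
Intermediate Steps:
b(l, t) = 25 (b(l, t) = 25 - 5*0 = 25 + 0 = 25)
S = -225 (S = (-19 + 4)*(25 - 10) = -15*15 = -225)
(-1*(-132) + S)**2 = (-1*(-132) - 225)**2 = (132 - 225)**2 = (-93)**2 = 8649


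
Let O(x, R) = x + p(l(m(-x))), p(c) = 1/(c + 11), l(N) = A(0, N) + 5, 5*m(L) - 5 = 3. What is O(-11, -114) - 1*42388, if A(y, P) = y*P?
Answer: -678383/16 ≈ -42399.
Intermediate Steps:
A(y, P) = P*y
m(L) = 8/5 (m(L) = 1 + (⅕)*3 = 1 + ⅗ = 8/5)
l(N) = 5 (l(N) = N*0 + 5 = 0 + 5 = 5)
p(c) = 1/(11 + c)
O(x, R) = 1/16 + x (O(x, R) = x + 1/(11 + 5) = x + 1/16 = 1/16 + x)
O(-11, -114) - 1*42388 = (1/16 - 11) - 1*42388 = -175/16 - 42388 = -678383/16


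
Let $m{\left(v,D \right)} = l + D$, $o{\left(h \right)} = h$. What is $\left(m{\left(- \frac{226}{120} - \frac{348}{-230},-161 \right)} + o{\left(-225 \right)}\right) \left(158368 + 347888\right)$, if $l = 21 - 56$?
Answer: $-213133776$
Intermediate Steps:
$l = -35$
$m{\left(v,D \right)} = -35 + D$
$\left(m{\left(- \frac{226}{120} - \frac{348}{-230},-161 \right)} + o{\left(-225 \right)}\right) \left(158368 + 347888\right) = \left(\left(-35 - 161\right) - 225\right) \left(158368 + 347888\right) = \left(-196 - 225\right) 506256 = \left(-421\right) 506256 = -213133776$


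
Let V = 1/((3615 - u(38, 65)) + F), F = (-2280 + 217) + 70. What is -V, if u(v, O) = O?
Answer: -1/1557 ≈ -0.00064226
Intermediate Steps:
F = -1993 (F = -2063 + 70 = -1993)
V = 1/1557 (V = 1/((3615 - 1*65) - 1993) = 1/((3615 - 65) - 1993) = 1/(3550 - 1993) = 1/1557 ≈ 0.00064226)
-V = -1*1/1557 = -1/1557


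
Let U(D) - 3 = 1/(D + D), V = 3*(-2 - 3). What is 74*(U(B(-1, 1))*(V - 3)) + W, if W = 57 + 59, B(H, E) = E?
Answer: -4546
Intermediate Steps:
V = -15 (V = 3*(-5) = -15)
U(D) = 3 + 1/(2*D) (U(D) = 3 + 1/(D + D) = 3 + 1/(2*D))
W = 116
74*(U(B(-1, 1))*(V - 3)) + W = 74*((3 + (½)/1)*(-15 - 3)) + 116 = 74*((3 + (½)*1)*(-18)) + 116 = 74*((3 + ½)*(-18)) + 116 = 74*((7/2)*(-18)) + 116 = 74*(-63) + 116 = -4662 + 116 = -4546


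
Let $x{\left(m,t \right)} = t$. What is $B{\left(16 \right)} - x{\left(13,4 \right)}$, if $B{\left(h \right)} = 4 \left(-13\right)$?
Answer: $-56$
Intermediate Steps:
$B{\left(h \right)} = -52$
$B{\left(16 \right)} - x{\left(13,4 \right)} = -52 - 4 = -56$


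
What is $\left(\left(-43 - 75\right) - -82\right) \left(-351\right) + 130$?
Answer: $12766$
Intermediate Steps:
$\left(\left(-43 - 75\right) - -82\right) \left(-351\right) + 130 = \left(\left(-43 - 75\right) + 82\right) \left(-351\right) + 130 = \left(-118 + 82\right) \left(-351\right) + 130 = \left(-36\right) \left(-351\right) + 130 = 12636 + 130 = 12766$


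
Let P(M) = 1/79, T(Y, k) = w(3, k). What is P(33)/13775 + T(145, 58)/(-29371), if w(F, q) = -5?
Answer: 5470496/31962256475 ≈ 0.00017115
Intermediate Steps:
T(Y, k) = -5
P(M) = 1/79
P(33)/13775 + T(145, 58)/(-29371) = (1/79)/13775 - 5/(-29371) = (1/79)*(1/13775) - 5*(-1/29371) = 1/1088225 + 5/29371 = 5470496/31962256475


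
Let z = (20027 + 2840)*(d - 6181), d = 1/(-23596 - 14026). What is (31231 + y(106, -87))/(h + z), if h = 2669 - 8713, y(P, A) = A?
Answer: -90130736/409058135833 ≈ -0.00022034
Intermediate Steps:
d = -1/37622 (d = 1/(-37622) = -1/37622 ≈ -2.6580e-5)
h = -6044
z = -409040644497/2894 (z = (20027 + 2840)*(-1/37622 - 6181) = 22867*(-232541583/37622) = -409040644497/2894 ≈ -1.4134e+8)
(31231 + y(106, -87))/(h + z) = (31231 - 87)/(-6044 - 409040644497/2894) = 31144/(-409058135833/2894) = 31144*(-2894/409058135833) = -90130736/409058135833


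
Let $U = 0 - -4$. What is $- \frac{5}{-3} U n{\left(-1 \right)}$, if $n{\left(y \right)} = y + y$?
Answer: $- \frac{40}{3} \approx -13.333$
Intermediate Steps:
$n{\left(y \right)} = 2 y$
$U = 4$ ($U = 0 + 4 = 4$)
$- \frac{5}{-3} U n{\left(-1 \right)} = - \frac{5}{-3} \cdot 4 \cdot 2 \left(-1\right) = \left(-5\right) \left(- \frac{1}{3}\right) 4 \left(-2\right) = \frac{5}{3} \cdot 4 \left(-2\right) = \frac{20}{3} \left(-2\right) = - \frac{40}{3}$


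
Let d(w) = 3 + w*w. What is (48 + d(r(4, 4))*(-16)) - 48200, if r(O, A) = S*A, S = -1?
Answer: -48456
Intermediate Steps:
r(O, A) = -A
d(w) = 3 + w²
(48 + d(r(4, 4))*(-16)) - 48200 = (48 + (3 + (-1*4)²)*(-16)) - 48200 = (48 + (3 + (-4)²)*(-16)) - 48200 = (48 + (3 + 16)*(-16)) - 48200 = (48 + 19*(-16)) - 48200 = (48 - 304) - 48200 = -256 - 48200 = -48456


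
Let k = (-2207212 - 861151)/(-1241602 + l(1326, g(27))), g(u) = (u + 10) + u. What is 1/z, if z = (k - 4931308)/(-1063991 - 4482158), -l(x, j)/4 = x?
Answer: 6915526464994/6148874464685 ≈ 1.1247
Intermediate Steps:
g(u) = 10 + 2*u (g(u) = (10 + u) + u = 10 + 2*u)
l(x, j) = -4*x
k = 3068363/1246906 (k = (-2207212 - 861151)/(-1241602 - 4*1326) = -3068363/(-1241602 - 5304) = -3068363/(-1246906) = -3068363*(-1/1246906) = 3068363/1246906 ≈ 2.4608)
z = 6148874464685/6915526464994 (z = (3068363/1246906 - 4931308)/(-1063991 - 4482158) = -6148874464685/1246906/(-5546149) = -6148874464685/1246906*(-1/5546149) = 6148874464685/6915526464994 ≈ 0.88914)
1/z = 1/(6148874464685/6915526464994) = 6915526464994/6148874464685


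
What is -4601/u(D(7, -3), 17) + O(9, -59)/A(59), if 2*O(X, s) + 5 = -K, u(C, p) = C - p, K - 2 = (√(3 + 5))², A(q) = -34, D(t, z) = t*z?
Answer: 156719/1292 ≈ 121.30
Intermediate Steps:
K = 10 (K = 2 + (√(3 + 5))² = 2 + (√8)² = 2 + (2*√2)² = 2 + 8 = 10)
O(X, s) = -15/2 (O(X, s) = -5/2 + (-1*10)/2 = -5/2 + (½)*(-10) = -5/2 - 5 = -15/2)
-4601/u(D(7, -3), 17) + O(9, -59)/A(59) = -4601/(7*(-3) - 1*17) - 15/2/(-34) = -4601/(-21 - 17) - 15/2*(-1/34) = -4601/(-38) + 15/68 = -4601*(-1/38) + 15/68 = 4601/38 + 15/68 = 156719/1292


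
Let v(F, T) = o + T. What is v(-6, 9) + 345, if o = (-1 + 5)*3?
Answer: 366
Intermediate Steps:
o = 12 (o = 4*3 = 12)
v(F, T) = 12 + T
v(-6, 9) + 345 = (12 + 9) + 345 = 21 + 345 = 366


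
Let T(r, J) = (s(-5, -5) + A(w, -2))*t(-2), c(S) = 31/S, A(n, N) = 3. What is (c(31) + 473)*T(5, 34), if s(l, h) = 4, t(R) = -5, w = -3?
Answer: -16590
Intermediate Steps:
T(r, J) = -35 (T(r, J) = (4 + 3)*(-5) = 7*(-5) = -35)
(c(31) + 473)*T(5, 34) = (31/31 + 473)*(-35) = (31*(1/31) + 473)*(-35) = (1 + 473)*(-35) = 474*(-35) = -16590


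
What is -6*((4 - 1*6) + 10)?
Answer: -48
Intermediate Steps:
-6*((4 - 1*6) + 10) = -6*((4 - 6) + 10) = -6*(-2 + 10) = -6*8 = -48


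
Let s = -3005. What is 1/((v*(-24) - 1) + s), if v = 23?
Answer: -1/3558 ≈ -0.00028106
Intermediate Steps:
1/((v*(-24) - 1) + s) = 1/((23*(-24) - 1) - 3005) = 1/((-552 - 1) - 3005) = 1/(-553 - 3005) = 1/(-3558) = -1/3558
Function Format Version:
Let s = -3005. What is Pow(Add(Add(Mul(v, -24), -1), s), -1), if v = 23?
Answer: Rational(-1, 3558) ≈ -0.00028106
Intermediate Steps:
Pow(Add(Add(Mul(v, -24), -1), s), -1) = Pow(Add(Add(Mul(23, -24), -1), -3005), -1) = Pow(Add(Add(-552, -1), -3005), -1) = Pow(Add(-553, -3005), -1) = Pow(-3558, -1) = Rational(-1, 3558)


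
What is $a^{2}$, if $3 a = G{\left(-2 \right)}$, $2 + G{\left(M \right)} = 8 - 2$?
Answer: $\frac{16}{9} \approx 1.7778$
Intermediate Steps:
$G{\left(M \right)} = 4$ ($G{\left(M \right)} = -2 + \left(8 - 2\right) = -2 + 6 = 4$)
$a = \frac{4}{3}$ ($a = \frac{1}{3} \cdot 4 = \frac{4}{3} \approx 1.3333$)
$a^{2} = \left(\frac{4}{3}\right)^{2} = \frac{16}{9}$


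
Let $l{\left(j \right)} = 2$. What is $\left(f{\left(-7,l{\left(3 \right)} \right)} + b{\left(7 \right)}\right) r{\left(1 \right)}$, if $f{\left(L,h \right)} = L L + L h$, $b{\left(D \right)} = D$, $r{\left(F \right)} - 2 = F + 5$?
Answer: $336$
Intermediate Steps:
$r{\left(F \right)} = 7 + F$ ($r{\left(F \right)} = 2 + \left(F + 5\right) = 2 + \left(5 + F\right) = 7 + F$)
$f{\left(L,h \right)} = L^{2} + L h$
$\left(f{\left(-7,l{\left(3 \right)} \right)} + b{\left(7 \right)}\right) r{\left(1 \right)} = \left(- 7 \left(-7 + 2\right) + 7\right) \left(7 + 1\right) = \left(\left(-7\right) \left(-5\right) + 7\right) 8 = \left(35 + 7\right) 8 = 42 \cdot 8 = 336$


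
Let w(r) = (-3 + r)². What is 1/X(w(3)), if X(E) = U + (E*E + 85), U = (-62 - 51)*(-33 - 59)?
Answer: 1/10481 ≈ 9.5411e-5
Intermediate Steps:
U = 10396 (U = -113*(-92) = 10396)
X(E) = 10481 + E² (X(E) = 10396 + (E*E + 85) = 10396 + (E² + 85) = 10396 + (85 + E²) = 10481 + E²)
1/X(w(3)) = 1/(10481 + ((-3 + 3)²)²) = 1/(10481 + (0²)²) = 1/(10481 + 0²) = 1/(10481 + 0) = 1/10481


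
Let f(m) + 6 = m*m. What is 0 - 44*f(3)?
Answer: -132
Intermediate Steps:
f(m) = -6 + m² (f(m) = -6 + m*m = -6 + m²)
0 - 44*f(3) = 0 - 44*(-6 + 3²) = 0 - 44*(-6 + 9) = 0 - 44*3 = 0 - 132 = -132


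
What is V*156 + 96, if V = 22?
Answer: 3528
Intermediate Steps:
V*156 + 96 = 22*156 + 96 = 3432 + 96 = 3528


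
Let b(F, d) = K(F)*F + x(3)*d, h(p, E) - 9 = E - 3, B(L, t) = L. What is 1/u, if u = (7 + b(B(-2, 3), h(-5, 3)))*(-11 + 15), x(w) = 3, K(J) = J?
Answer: 1/152 ≈ 0.0065789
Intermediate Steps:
h(p, E) = 6 + E (h(p, E) = 9 + (E - 3) = 9 + (-3 + E) = 6 + E)
b(F, d) = F² + 3*d (b(F, d) = F*F + 3*d = F² + 3*d)
u = 152 (u = (7 + ((-2)² + 3*(6 + 3)))*(-11 + 15) = (7 + (4 + 3*9))*4 = (7 + (4 + 27))*4 = (7 + 31)*4 = 38*4 = 152)
1/u = 1/152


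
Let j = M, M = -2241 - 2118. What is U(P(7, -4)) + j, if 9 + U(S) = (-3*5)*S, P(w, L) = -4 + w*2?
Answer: -4518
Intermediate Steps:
P(w, L) = -4 + 2*w
M = -4359
U(S) = -9 - 15*S (U(S) = -9 + (-3*5)*S = -9 - 15*S)
j = -4359
U(P(7, -4)) + j = (-9 - 15*(-4 + 2*7)) - 4359 = (-9 - 15*(-4 + 14)) - 4359 = (-9 - 15*10) - 4359 = (-9 - 150) - 4359 = -159 - 4359 = -4518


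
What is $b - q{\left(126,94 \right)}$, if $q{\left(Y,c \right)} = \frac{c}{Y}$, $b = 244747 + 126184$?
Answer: $\frac{23368606}{63} \approx 3.7093 \cdot 10^{5}$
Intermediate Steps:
$b = 370931$
$b - q{\left(126,94 \right)} = 370931 - \frac{94}{126} = 370931 - 94 \cdot \frac{1}{126} = 370931 - \frac{47}{63} = \frac{23368606}{63}$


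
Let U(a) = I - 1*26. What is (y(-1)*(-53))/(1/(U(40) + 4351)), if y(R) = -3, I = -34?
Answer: 682269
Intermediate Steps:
U(a) = -60 (U(a) = -34 - 1*26 = -34 - 26 = -60)
(y(-1)*(-53))/(1/(U(40) + 4351)) = (-3*(-53))/(1/(-60 + 4351)) = 159/(1/4291) = 159*4291 = 682269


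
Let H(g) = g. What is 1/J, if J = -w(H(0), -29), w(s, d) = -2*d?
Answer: -1/58 ≈ -0.017241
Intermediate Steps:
J = -58 (J = -(-2)*(-29) = -1*58 = -58)
1/J = 1/(-58) = -1/58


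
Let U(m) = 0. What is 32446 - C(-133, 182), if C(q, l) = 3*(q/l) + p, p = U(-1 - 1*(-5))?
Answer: 843653/26 ≈ 32448.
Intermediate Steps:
p = 0
C(q, l) = 3*q/l (C(q, l) = 3*(q/l) + 0 = 3*q/l + 0 = 3*q/l)
32446 - C(-133, 182) = 32446 - 3*(-133)/182 = 32446 - 1*(-57/26) = 32446 + 57/26 = 843653/26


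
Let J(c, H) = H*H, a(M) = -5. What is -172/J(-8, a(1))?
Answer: -172/25 ≈ -6.8800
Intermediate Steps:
J(c, H) = H**2
-172/J(-8, a(1)) = -172/(-5)**2 = -172/25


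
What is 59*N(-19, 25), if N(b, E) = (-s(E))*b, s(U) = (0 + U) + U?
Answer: 56050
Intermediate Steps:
s(U) = 2*U (s(U) = U + U = 2*U)
N(b, E) = -2*E*b (N(b, E) = (-2*E)*b = -2*E*b)
59*N(-19, 25) = 59*(-2*25*(-19)) = 59*950 = 56050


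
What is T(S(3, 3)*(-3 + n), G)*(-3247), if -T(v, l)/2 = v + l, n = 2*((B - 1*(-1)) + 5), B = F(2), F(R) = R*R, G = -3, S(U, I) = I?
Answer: 311712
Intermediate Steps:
F(R) = R²
B = 4 (B = 2² = 4)
n = 20 (n = 2*((4 - 1*(-1)) + 5) = 2*((4 + 1) + 5) = 2*(5 + 5) = 2*10 = 20)
T(v, l) = -2*l - 2*v (T(v, l) = -2*(v + l) = -2*(l + v) = -2*l - 2*v)
T(S(3, 3)*(-3 + n), G)*(-3247) = (-2*(-3) - 6*(-3 + 20))*(-3247) = (6 - 6*17)*(-3247) = (6 - 2*51)*(-3247) = (6 - 102)*(-3247) = -96*(-3247) = 311712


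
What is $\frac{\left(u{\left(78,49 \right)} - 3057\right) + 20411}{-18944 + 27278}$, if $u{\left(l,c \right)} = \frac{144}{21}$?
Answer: $\frac{60763}{29169} \approx 2.0831$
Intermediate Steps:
$u{\left(l,c \right)} = \frac{48}{7}$ ($u{\left(l,c \right)} = 144 \cdot \frac{1}{21} = \frac{48}{7}$)
$\frac{\left(u{\left(78,49 \right)} - 3057\right) + 20411}{-18944 + 27278} = \frac{\left(\frac{48}{7} - 3057\right) + 20411}{-18944 + 27278} = \frac{- \frac{21351}{7} + 20411}{8334} = \frac{121526}{7} \cdot \frac{1}{8334} = \frac{60763}{29169}$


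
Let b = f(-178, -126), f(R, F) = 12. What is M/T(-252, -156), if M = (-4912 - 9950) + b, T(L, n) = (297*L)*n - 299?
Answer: -2970/2335073 ≈ -0.0012719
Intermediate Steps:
T(L, n) = -299 + 297*L*n (T(L, n) = 297*L*n - 299 = -299 + 297*L*n)
b = 12
M = -14850 (M = (-4912 - 9950) + 12 = -14862 + 12 = -14850)
M/T(-252, -156) = -14850/(-299 + 297*(-252)*(-156)) = -14850/(-299 + 11675664) = -14850/11675365 = -14850*1/11675365 = -2970/2335073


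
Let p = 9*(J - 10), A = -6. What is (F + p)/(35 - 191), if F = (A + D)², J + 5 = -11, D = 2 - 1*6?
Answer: 67/78 ≈ 0.85897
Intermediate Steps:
D = -4 (D = 2 - 6 = -4)
J = -16 (J = -5 - 11 = -16)
F = 100 (F = (-6 - 4)² = (-10)² = 100)
p = -234 (p = 9*(-16 - 10) = 9*(-26) = -234)
(F + p)/(35 - 191) = (100 - 234)/(35 - 191) = -134/(-156) = -134*(-1/156) = 67/78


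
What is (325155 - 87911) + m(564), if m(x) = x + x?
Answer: 238372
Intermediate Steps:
m(x) = 2*x
(325155 - 87911) + m(564) = (325155 - 87911) + 2*564 = 237244 + 1128 = 238372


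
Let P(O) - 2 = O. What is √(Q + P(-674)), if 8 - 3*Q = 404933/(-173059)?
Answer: I*√180205059005403/519177 ≈ 25.856*I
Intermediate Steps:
P(O) = 2 + O
Q = 1789405/519177 (Q = 8/3 - 404933/(3*(-173059)) = 8/3 - 404933*(-1)/(3*173059) = 8/3 - ⅓*(-404933/173059) = 8/3 + 404933/519177 = 1789405/519177 ≈ 3.4466)
√(Q + P(-674)) = √(1789405/519177 + (2 - 674)) = √(1789405/519177 - 672) = √(-347097539/519177) = I*√180205059005403/519177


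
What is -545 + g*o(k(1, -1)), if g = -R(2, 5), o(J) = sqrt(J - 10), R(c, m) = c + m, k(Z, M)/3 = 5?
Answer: -545 - 7*sqrt(5) ≈ -560.65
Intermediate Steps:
k(Z, M) = 15 (k(Z, M) = 3*5 = 15)
o(J) = sqrt(-10 + J)
g = -7 (g = -(2 + 5) = -1*7 = -7)
-545 + g*o(k(1, -1)) = -545 - 7*sqrt(-10 + 15) = -545 - 7*sqrt(5)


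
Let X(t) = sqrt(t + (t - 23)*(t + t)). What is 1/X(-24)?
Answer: sqrt(62)/372 ≈ 0.021167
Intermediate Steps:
X(t) = sqrt(t + 2*t*(-23 + t)) (X(t) = sqrt(t + (-23 + t)*(2*t)) = sqrt(t + 2*t*(-23 + t)))
1/X(-24) = 1/(sqrt(-24*(-45 + 2*(-24)))) = 1/(sqrt(-24*(-45 - 48))) = 1/(sqrt(-24*(-93))) = 1/(sqrt(2232)) = 1/(6*sqrt(62)) = sqrt(62)/372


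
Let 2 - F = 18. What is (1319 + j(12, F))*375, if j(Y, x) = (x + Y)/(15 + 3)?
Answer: 1483625/3 ≈ 4.9454e+5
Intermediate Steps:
F = -16 (F = 2 - 1*18 = 2 - 18 = -16)
j(Y, x) = Y/18 + x/18 (j(Y, x) = (Y + x)/18 = (Y + x)*(1/18) = Y/18 + x/18)
(1319 + j(12, F))*375 = (1319 + ((1/18)*12 + (1/18)*(-16)))*375 = (1319 + (⅔ - 8/9))*375 = (1319 - 2/9)*375 = (11869/9)*375 = 1483625/3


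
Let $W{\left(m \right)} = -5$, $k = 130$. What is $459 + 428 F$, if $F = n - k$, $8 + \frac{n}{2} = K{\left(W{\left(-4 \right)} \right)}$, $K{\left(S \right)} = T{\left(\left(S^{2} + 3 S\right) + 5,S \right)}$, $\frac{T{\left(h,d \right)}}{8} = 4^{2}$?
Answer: $47539$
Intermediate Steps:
$T{\left(h,d \right)} = 128$ ($T{\left(h,d \right)} = 8 \cdot 4^{2} = 8 \cdot 16 = 128$)
$K{\left(S \right)} = 128$
$n = 240$ ($n = -16 + 2 \cdot 128 = -16 + 256 = 240$)
$F = 110$ ($F = 240 - 130 = 110$)
$459 + 428 F = 459 + 428 \cdot 110 = 459 + 47080 = 47539$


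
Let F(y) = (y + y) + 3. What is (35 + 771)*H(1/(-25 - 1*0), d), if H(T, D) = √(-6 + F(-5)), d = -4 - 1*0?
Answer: 806*I*√13 ≈ 2906.1*I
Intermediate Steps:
d = -4 (d = -4 + 0 = -4)
F(y) = 3 + 2*y (F(y) = 2*y + 3 = 3 + 2*y)
H(T, D) = I*√13 (H(T, D) = √(-6 + (3 + 2*(-5))) = √(-6 + (3 - 10)) = √(-6 - 7) = √(-13) = I*√13)
(35 + 771)*H(1/(-25 - 1*0), d) = (35 + 771)*(I*√13) = 806*(I*√13) = 806*I*√13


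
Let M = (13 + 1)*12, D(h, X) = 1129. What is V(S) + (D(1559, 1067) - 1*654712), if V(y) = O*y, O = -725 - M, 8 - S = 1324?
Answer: 521605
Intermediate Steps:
S = -1316 (S = 8 - 1*1324 = 8 - 1324 = -1316)
M = 168 (M = 14*12 = 168)
O = -893 (O = -725 - 1*168 = -725 - 168 = -893)
V(y) = -893*y
V(S) + (D(1559, 1067) - 1*654712) = -893*(-1316) + (1129 - 1*654712) = 1175188 + (1129 - 654712) = 1175188 - 653583 = 521605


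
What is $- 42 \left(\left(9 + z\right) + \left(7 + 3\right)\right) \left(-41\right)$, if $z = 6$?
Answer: $43050$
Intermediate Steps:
$- 42 \left(\left(9 + z\right) + \left(7 + 3\right)\right) \left(-41\right) = - 42 \left(\left(9 + 6\right) + \left(7 + 3\right)\right) \left(-41\right) = - 42 \left(15 + 10\right) \left(-41\right) = \left(-42\right) 25 \left(-41\right) = \left(-1050\right) \left(-41\right) = 43050$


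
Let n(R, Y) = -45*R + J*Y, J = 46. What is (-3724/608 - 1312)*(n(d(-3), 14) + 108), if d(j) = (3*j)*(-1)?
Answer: -3659115/8 ≈ -4.5739e+5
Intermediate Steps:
d(j) = -3*j
n(R, Y) = -45*R + 46*Y
(-3724/608 - 1312)*(n(d(-3), 14) + 108) = (-3724/608 - 1312)*((-(-135)*(-3) + 46*14) + 108) = (-3724*1/608 - 1312)*((-45*9 + 644) + 108) = (-49/8 - 1312)*((-405 + 644) + 108) = -10545*(239 + 108)/8 = -10545/8*347 = -3659115/8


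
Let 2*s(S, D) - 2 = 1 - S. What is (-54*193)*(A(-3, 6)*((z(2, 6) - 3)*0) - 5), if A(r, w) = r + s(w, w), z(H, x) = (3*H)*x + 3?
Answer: 52110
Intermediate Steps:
s(S, D) = 3/2 - S/2 (s(S, D) = 1 + (1 - S)/2 = 1 + (½ - S/2) = 3/2 - S/2)
z(H, x) = 3 + 3*H*x (z(H, x) = 3*H*x + 3 = 3 + 3*H*x)
A(r, w) = 3/2 + r - w/2 (A(r, w) = r + (3/2 - w/2) = 3/2 + r - w/2)
(-54*193)*(A(-3, 6)*((z(2, 6) - 3)*0) - 5) = (-54*193)*((3/2 - 3 - ½*6)*(((3 + 3*2*6) - 3)*0) - 5) = -10422*((3/2 - 3 - 3)*(((3 + 36) - 3)*0) - 5) = -10422*(-9*(39 - 3)*0/2 - 5) = -10422*(-162*0 - 5) = -10422*(-9/2*0 - 5) = -10422*(0 - 5) = -10422*(-5) = 52110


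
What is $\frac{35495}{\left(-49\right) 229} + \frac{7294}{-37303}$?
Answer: $- \frac{877053}{261121} \approx -3.3588$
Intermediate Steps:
$\frac{35495}{\left(-49\right) 229} + \frac{7294}{-37303} = \frac{35495}{-11221} + 7294 \left(- \frac{1}{37303}\right) = 35495 \left(- \frac{1}{11221}\right) - \frac{1042}{5329} = - \frac{155}{49} - \frac{1042}{5329} = - \frac{877053}{261121}$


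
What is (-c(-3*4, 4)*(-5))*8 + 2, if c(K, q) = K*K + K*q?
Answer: 3842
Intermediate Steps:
c(K, q) = K² + K*q
(-c(-3*4, 4)*(-5))*8 + 2 = (-(-3*4)*(-3*4 + 4)*(-5))*8 + 2 = (-(-12)*(-12 + 4)*(-5))*8 + 2 = (-(-12)*(-8)*(-5))*8 + 2 = (-1*96*(-5))*8 + 2 = -96*(-5)*8 + 2 = 480*8 + 2 = 3840 + 2 = 3842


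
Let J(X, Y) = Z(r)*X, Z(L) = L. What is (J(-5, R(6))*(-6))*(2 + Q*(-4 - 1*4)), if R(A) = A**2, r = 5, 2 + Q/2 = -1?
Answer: 7500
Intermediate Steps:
Q = -6 (Q = -4 + 2*(-1) = -4 - 2 = -6)
J(X, Y) = 5*X
(J(-5, R(6))*(-6))*(2 + Q*(-4 - 1*4)) = ((5*(-5))*(-6))*(2 - 6*(-4 - 1*4)) = (-25*(-6))*(2 - 6*(-4 - 4)) = 150*(2 - 6*(-8)) = 150*(2 + 48) = 150*50 = 7500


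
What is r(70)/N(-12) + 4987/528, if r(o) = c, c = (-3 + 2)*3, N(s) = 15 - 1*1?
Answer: 34117/3696 ≈ 9.2308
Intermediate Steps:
N(s) = 14 (N(s) = 15 - 1 = 14)
c = -3 (c = -1*3 = -3)
r(o) = -3
r(70)/N(-12) + 4987/528 = -3/14 + 4987/528 = 34117/3696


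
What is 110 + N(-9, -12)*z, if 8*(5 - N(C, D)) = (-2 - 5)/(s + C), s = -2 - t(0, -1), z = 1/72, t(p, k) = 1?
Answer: 760793/6912 ≈ 110.07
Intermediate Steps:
z = 1/72 ≈ 0.013889
s = -3 (s = -2 - 1*1 = -2 - 1 = -3)
N(C, D) = 5 + 7/(8*(-3 + C)) (N(C, D) = 5 - (-2 - 5)/(8*(-3 + C)) = 5 - (-7)/(8*(-3 + C)) = 5 + 7/(8*(-3 + C)))
110 + N(-9, -12)*z = 110 + ((-113 + 40*(-9))/(8*(-3 - 9)))*(1/72) = 110 + ((1/8)*(-113 - 360)/(-12))*(1/72) = 110 + ((1/8)*(-1/12)*(-473))*(1/72) = 110 + (473/96)*(1/72) = 110 + 473/6912 = 760793/6912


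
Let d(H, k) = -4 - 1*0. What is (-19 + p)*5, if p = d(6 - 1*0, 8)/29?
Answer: -2775/29 ≈ -95.690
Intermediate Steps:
d(H, k) = -4 (d(H, k) = -4 + 0 = -4)
p = -4/29 ≈ -0.13793
(-19 + p)*5 = (-19 - 4/29)*5 = -555/29*5 = -2775/29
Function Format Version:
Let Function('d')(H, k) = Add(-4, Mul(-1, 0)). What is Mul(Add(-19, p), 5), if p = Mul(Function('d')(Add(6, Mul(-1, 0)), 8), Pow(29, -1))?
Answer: Rational(-2775, 29) ≈ -95.690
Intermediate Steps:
Function('d')(H, k) = -4 (Function('d')(H, k) = Add(-4, 0) = -4)
p = Rational(-4, 29) (p = Mul(-4, Pow(29, -1)) = Mul(-4, Rational(1, 29)) = Rational(-4, 29) ≈ -0.13793)
Mul(Add(-19, p), 5) = Mul(Add(-19, Rational(-4, 29)), 5) = Mul(Rational(-555, 29), 5) = Rational(-2775, 29)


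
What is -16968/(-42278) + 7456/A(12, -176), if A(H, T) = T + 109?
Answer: -157043956/1416313 ≈ -110.88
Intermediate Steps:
A(H, T) = 109 + T
-16968/(-42278) + 7456/A(12, -176) = -16968/(-42278) + 7456/(109 - 176) = -16968*(-1/42278) + 7456/(-67) = 8484/21139 + 7456*(-1/67) = 8484/21139 - 7456/67 = -157043956/1416313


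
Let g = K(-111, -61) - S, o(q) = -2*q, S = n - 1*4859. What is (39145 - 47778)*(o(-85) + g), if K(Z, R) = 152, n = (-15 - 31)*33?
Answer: -57832467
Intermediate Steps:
n = -1518 (n = -46*33 = -1518)
S = -6377 (S = -1518 - 1*4859 = -1518 - 4859 = -6377)
g = 6529 (g = 152 - 1*(-6377) = 152 + 6377 = 6529)
(39145 - 47778)*(o(-85) + g) = (39145 - 47778)*(-2*(-85) + 6529) = -8633*(170 + 6529) = -8633*6699 = -57832467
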